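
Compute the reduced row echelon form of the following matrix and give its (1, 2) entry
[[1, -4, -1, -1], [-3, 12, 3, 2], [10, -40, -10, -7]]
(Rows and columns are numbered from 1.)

-4

ρ2 → ρ2 + 3·ρ1
  [  1   -4   -1  -1 ]
  [  0    0    0  -1 ]
  [ 10  -40  -10  -7 ]
ρ3 → ρ3 − 10·ρ1
  [ 1  -4  -1  -1 ]
  [ 0   0   0  -1 ]
  [ 0   0   0   3 ]
ρ2 → -1·ρ2
  [ 1  -4  -1  -1 ]
  [ 0   0   0   1 ]
  [ 0   0   0   3 ]
ρ3 → ρ3 − 3·ρ2
  [ 1  -4  -1  -1 ]
  [ 0   0   0   1 ]
  [ 0   0   0   0 ]
ρ1 → ρ1 + ρ2
  [ 1  -4  -1  0 ]
  [ 0   0   0  1 ]
  [ 0   0   0  0 ]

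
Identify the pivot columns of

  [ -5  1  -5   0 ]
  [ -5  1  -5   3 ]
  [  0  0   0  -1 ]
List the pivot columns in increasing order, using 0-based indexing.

0, 3

Multiply R1 by -1/5.
  [  1  -1/5   1   0 ]
  [ -5     1  -5   3 ]
  [  0     0   0  -1 ]
Add 5 times R1 to R2.
  [ 1  -1/5  1   0 ]
  [ 0     0  0   3 ]
  [ 0     0  0  -1 ]
Multiply R2 by 1/3.
  [ 1  -1/5  1   0 ]
  [ 0     0  0   1 ]
  [ 0     0  0  -1 ]
Add R2 to R3.
  [ 1  -1/5  1  0 ]
  [ 0     0  0  1 ]
  [ 0     0  0  0 ]
Pivot columns are the columns containing a leading 1.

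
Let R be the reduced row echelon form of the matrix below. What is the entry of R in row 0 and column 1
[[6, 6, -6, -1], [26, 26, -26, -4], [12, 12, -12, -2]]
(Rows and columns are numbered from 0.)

r1 → 1/6·r1
  [  1   1   -1  -1/6 ]
  [ 26  26  -26    -4 ]
  [ 12  12  -12    -2 ]
r2 → r2 − 26·r1
  [  1   1   -1  -1/6 ]
  [  0   0    0   1/3 ]
  [ 12  12  -12    -2 ]
r3 → r3 − 12·r1
  [ 1  1  -1  -1/6 ]
  [ 0  0   0   1/3 ]
  [ 0  0   0     0 ]
r2 → 3·r2
  [ 1  1  -1  -1/6 ]
  [ 0  0   0     1 ]
  [ 0  0   0     0 ]
r1 → r1 + 1/6·r2
  [ 1  1  -1  0 ]
  [ 0  0   0  1 ]
  [ 0  0   0  0 ]

1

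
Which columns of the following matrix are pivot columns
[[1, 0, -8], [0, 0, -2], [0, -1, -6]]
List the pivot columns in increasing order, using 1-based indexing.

r2 <-> r3
  [ 1   0  -8 ]
  [ 0  -1  -6 ]
  [ 0   0  -2 ]
r2 -> -1·r2
  [ 1  0  -8 ]
  [ 0  1   6 ]
  [ 0  0  -2 ]
r3 -> -1/2·r3
  [ 1  0  -8 ]
  [ 0  1   6 ]
  [ 0  0   1 ]
r2 -> r2 − 6·r3
  [ 1  0  -8 ]
  [ 0  1   0 ]
  [ 0  0   1 ]
r1 -> r1 + 8·r3
  [ 1  0  0 ]
  [ 0  1  0 ]
  [ 0  0  1 ]
Pivot columns are the columns containing a leading 1.

1, 2, 3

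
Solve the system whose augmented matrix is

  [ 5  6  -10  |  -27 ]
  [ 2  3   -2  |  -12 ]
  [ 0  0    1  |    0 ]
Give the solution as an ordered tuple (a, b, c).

ρ1 → 1/5·ρ1
  [ 1  6/5  -2  |  -27/5 ]
  [ 2    3  -2  |    -12 ]
  [ 0    0   1  |      0 ]
ρ2 → ρ2 − 2·ρ1
  [ 1  6/5  -2  |  -27/5 ]
  [ 0  3/5   2  |   -6/5 ]
  [ 0    0   1  |      0 ]
ρ2 → 5/3·ρ2
  [ 1  6/5    -2  |  -27/5 ]
  [ 0    1  10/3  |     -2 ]
  [ 0    0     1  |      0 ]
ρ2 → ρ2 − 10/3·ρ3
  [ 1  6/5  -2  |  -27/5 ]
  [ 0    1   0  |     -2 ]
  [ 0    0   1  |      0 ]
ρ1 → ρ1 + 2·ρ3
  [ 1  6/5  0  |  -27/5 ]
  [ 0    1  0  |     -2 ]
  [ 0    0  1  |      0 ]
ρ1 → ρ1 − 6/5·ρ2
  [ 1  0  0  |  -3 ]
  [ 0  1  0  |  -2 ]
  [ 0  0  1  |   0 ]
Reading off the last column: a = -3, b = -2, c = 0.

(-3, -2, 0)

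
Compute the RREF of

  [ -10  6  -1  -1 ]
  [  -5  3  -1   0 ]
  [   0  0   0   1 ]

R1 -> -1/10·R1
  [  1  -3/5  1/10  1/10 ]
  [ -5     3    -1     0 ]
  [  0     0     0     1 ]
R2 -> R2 + 5·R1
  [ 1  -3/5  1/10  1/10 ]
  [ 0     0  -1/2   1/2 ]
  [ 0     0     0     1 ]
R2 -> -2·R2
  [ 1  -3/5  1/10  1/10 ]
  [ 0     0     1    -1 ]
  [ 0     0     0     1 ]
R2 -> R2 + R3
  [ 1  -3/5  1/10  1/10 ]
  [ 0     0     1     0 ]
  [ 0     0     0     1 ]
R1 -> R1 − 1/10·R3
  [ 1  -3/5  1/10  0 ]
  [ 0     0     1  0 ]
  [ 0     0     0  1 ]
R1 -> R1 − 1/10·R2
  [ 1  -3/5  0  0 ]
  [ 0     0  1  0 ]
  [ 0     0  0  1 ]

[[1, -3/5, 0, 0], [0, 0, 1, 0], [0, 0, 0, 1]]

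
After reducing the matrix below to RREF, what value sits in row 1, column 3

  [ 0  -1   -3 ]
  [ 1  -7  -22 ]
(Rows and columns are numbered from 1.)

Swap R1 and R2.
  [ 1  -7  -22 ]
  [ 0  -1   -3 ]
Multiply R2 by -1.
  [ 1  -7  -22 ]
  [ 0   1    3 ]
Add 7 times R2 to R1.
  [ 1  0  -1 ]
  [ 0  1   3 ]

-1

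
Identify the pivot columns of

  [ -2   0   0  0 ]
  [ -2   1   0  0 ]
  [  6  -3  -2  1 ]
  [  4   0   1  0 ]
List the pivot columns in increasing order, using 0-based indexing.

0, 1, 2, 3

r1 := -1/2·r1
  [  1   0   0  0 ]
  [ -2   1   0  0 ]
  [  6  -3  -2  1 ]
  [  4   0   1  0 ]
r2 := r2 + 2·r1
  [ 1   0   0  0 ]
  [ 0   1   0  0 ]
  [ 6  -3  -2  1 ]
  [ 4   0   1  0 ]
r3 := r3 − 6·r1
  [ 1   0   0  0 ]
  [ 0   1   0  0 ]
  [ 0  -3  -2  1 ]
  [ 4   0   1  0 ]
r4 := r4 − 4·r1
  [ 1   0   0  0 ]
  [ 0   1   0  0 ]
  [ 0  -3  -2  1 ]
  [ 0   0   1  0 ]
r3 := r3 + 3·r2
  [ 1  0   0  0 ]
  [ 0  1   0  0 ]
  [ 0  0  -2  1 ]
  [ 0  0   1  0 ]
r3 := -1/2·r3
  [ 1  0  0     0 ]
  [ 0  1  0     0 ]
  [ 0  0  1  -1/2 ]
  [ 0  0  1     0 ]
r4 := r4 − r3
  [ 1  0  0     0 ]
  [ 0  1  0     0 ]
  [ 0  0  1  -1/2 ]
  [ 0  0  0   1/2 ]
r4 := 2·r4
  [ 1  0  0     0 ]
  [ 0  1  0     0 ]
  [ 0  0  1  -1/2 ]
  [ 0  0  0     1 ]
r3 := r3 + 1/2·r4
  [ 1  0  0  0 ]
  [ 0  1  0  0 ]
  [ 0  0  1  0 ]
  [ 0  0  0  1 ]
Pivot columns are the columns containing a leading 1.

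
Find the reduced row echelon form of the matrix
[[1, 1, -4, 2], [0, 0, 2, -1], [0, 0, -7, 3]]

R2 := 1/2·R2
  [ 1  1  -4     2 ]
  [ 0  0   1  -1/2 ]
  [ 0  0  -7     3 ]
R3 := R3 + 7·R2
  [ 1  1  -4     2 ]
  [ 0  0   1  -1/2 ]
  [ 0  0   0  -1/2 ]
R3 := -2·R3
  [ 1  1  -4     2 ]
  [ 0  0   1  -1/2 ]
  [ 0  0   0     1 ]
R2 := R2 + 1/2·R3
  [ 1  1  -4  2 ]
  [ 0  0   1  0 ]
  [ 0  0   0  1 ]
R1 := R1 − 2·R3
  [ 1  1  -4  0 ]
  [ 0  0   1  0 ]
  [ 0  0   0  1 ]
R1 := R1 + 4·R2
  [ 1  1  0  0 ]
  [ 0  0  1  0 ]
  [ 0  0  0  1 ]

[[1, 1, 0, 0], [0, 0, 1, 0], [0, 0, 0, 1]]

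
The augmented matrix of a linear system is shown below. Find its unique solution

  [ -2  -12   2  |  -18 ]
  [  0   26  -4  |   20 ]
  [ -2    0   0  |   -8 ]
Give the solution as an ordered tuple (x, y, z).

Multiply r1 by -1/2.
  [  1   6  -1  |   9 ]
  [  0  26  -4  |  20 ]
  [ -2   0   0  |  -8 ]
Add 2 times r1 to r3.
  [ 1   6  -1  |   9 ]
  [ 0  26  -4  |  20 ]
  [ 0  12  -2  |  10 ]
Multiply r2 by 1/26.
  [ 1   6     -1  |      9 ]
  [ 0   1  -2/13  |  10/13 ]
  [ 0  12     -2  |     10 ]
Subtract 12 times r2 from r3.
  [ 1  6     -1  |      9 ]
  [ 0  1  -2/13  |  10/13 ]
  [ 0  0  -2/13  |  10/13 ]
Multiply r3 by -13/2.
  [ 1  6     -1  |      9 ]
  [ 0  1  -2/13  |  10/13 ]
  [ 0  0      1  |     -5 ]
Add 2/13 times r3 to r2.
  [ 1  6  -1  |   9 ]
  [ 0  1   0  |   0 ]
  [ 0  0   1  |  -5 ]
Add r3 to r1.
  [ 1  6  0  |   4 ]
  [ 0  1  0  |   0 ]
  [ 0  0  1  |  -5 ]
Subtract 6 times r2 from r1.
  [ 1  0  0  |   4 ]
  [ 0  1  0  |   0 ]
  [ 0  0  1  |  -5 ]
Reading off the last column: x = 4, y = 0, z = -5.

(4, 0, -5)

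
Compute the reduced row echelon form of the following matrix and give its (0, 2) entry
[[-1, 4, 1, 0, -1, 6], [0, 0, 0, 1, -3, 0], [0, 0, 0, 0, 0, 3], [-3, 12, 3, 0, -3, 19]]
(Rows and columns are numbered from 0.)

r1 := -1·r1
  [  1  -4  -1  0   1  -6 ]
  [  0   0   0  1  -3   0 ]
  [  0   0   0  0   0   3 ]
  [ -3  12   3  0  -3  19 ]
r4 := r4 + 3·r1
  [ 1  -4  -1  0   1  -6 ]
  [ 0   0   0  1  -3   0 ]
  [ 0   0   0  0   0   3 ]
  [ 0   0   0  0   0   1 ]
r3 := 1/3·r3
  [ 1  -4  -1  0   1  -6 ]
  [ 0   0   0  1  -3   0 ]
  [ 0   0   0  0   0   1 ]
  [ 0   0   0  0   0   1 ]
r4 := r4 − r3
  [ 1  -4  -1  0   1  -6 ]
  [ 0   0   0  1  -3   0 ]
  [ 0   0   0  0   0   1 ]
  [ 0   0   0  0   0   0 ]
r1 := r1 + 6·r3
  [ 1  -4  -1  0   1  0 ]
  [ 0   0   0  1  -3  0 ]
  [ 0   0   0  0   0  1 ]
  [ 0   0   0  0   0  0 ]

-1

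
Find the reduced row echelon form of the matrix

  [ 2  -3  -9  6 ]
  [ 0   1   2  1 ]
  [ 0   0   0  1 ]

[[1, 0, -3/2, 0], [0, 1, 2, 0], [0, 0, 0, 1]]

R1 → 1/2·R1
  [ 1  -3/2  -9/2  3 ]
  [ 0     1     2  1 ]
  [ 0     0     0  1 ]
R2 → R2 − R3
  [ 1  -3/2  -9/2  3 ]
  [ 0     1     2  0 ]
  [ 0     0     0  1 ]
R1 → R1 − 3·R3
  [ 1  -3/2  -9/2  0 ]
  [ 0     1     2  0 ]
  [ 0     0     0  1 ]
R1 → R1 + 3/2·R2
  [ 1  0  -3/2  0 ]
  [ 0  1     2  0 ]
  [ 0  0     0  1 ]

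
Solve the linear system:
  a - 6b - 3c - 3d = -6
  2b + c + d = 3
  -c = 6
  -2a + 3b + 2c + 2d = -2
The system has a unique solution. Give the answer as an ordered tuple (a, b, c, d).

Form the augmented matrix and row-reduce:
  [  1  -6  -3  -3  |  -6 ]
  [  0   2   1   1  |   3 ]
  [  0   0  -1   0  |   6 ]
  [ -2   3   2   2  |  -2 ]
r4 → r4 + 2·r1
  [ 1  -6  -3  -3  |   -6 ]
  [ 0   2   1   1  |    3 ]
  [ 0   0  -1   0  |    6 ]
  [ 0  -9  -4  -4  |  -14 ]
r2 → 1/2·r2
  [ 1  -6   -3   -3  |   -6 ]
  [ 0   1  1/2  1/2  |  3/2 ]
  [ 0   0   -1    0  |    6 ]
  [ 0  -9   -4   -4  |  -14 ]
r4 → r4 + 9·r2
  [ 1  -6   -3   -3  |    -6 ]
  [ 0   1  1/2  1/2  |   3/2 ]
  [ 0   0   -1    0  |     6 ]
  [ 0   0  1/2  1/2  |  -1/2 ]
r3 → -1·r3
  [ 1  -6   -3   -3  |    -6 ]
  [ 0   1  1/2  1/2  |   3/2 ]
  [ 0   0    1    0  |    -6 ]
  [ 0   0  1/2  1/2  |  -1/2 ]
r4 → r4 − 1/2·r3
  [ 1  -6   -3   -3  |   -6 ]
  [ 0   1  1/2  1/2  |  3/2 ]
  [ 0   0    1    0  |   -6 ]
  [ 0   0    0  1/2  |  5/2 ]
r4 → 2·r4
  [ 1  -6   -3   -3  |   -6 ]
  [ 0   1  1/2  1/2  |  3/2 ]
  [ 0   0    1    0  |   -6 ]
  [ 0   0    0    1  |    5 ]
r2 → r2 − 1/2·r4
  [ 1  -6   -3  -3  |  -6 ]
  [ 0   1  1/2   0  |  -1 ]
  [ 0   0    1   0  |  -6 ]
  [ 0   0    0   1  |   5 ]
r1 → r1 + 3·r4
  [ 1  -6   -3  0  |   9 ]
  [ 0   1  1/2  0  |  -1 ]
  [ 0   0    1  0  |  -6 ]
  [ 0   0    0  1  |   5 ]
r2 → r2 − 1/2·r3
  [ 1  -6  -3  0  |   9 ]
  [ 0   1   0  0  |   2 ]
  [ 0   0   1  0  |  -6 ]
  [ 0   0   0  1  |   5 ]
r1 → r1 + 3·r3
  [ 1  -6  0  0  |  -9 ]
  [ 0   1  0  0  |   2 ]
  [ 0   0  1  0  |  -6 ]
  [ 0   0  0  1  |   5 ]
r1 → r1 + 6·r2
  [ 1  0  0  0  |   3 ]
  [ 0  1  0  0  |   2 ]
  [ 0  0  1  0  |  -6 ]
  [ 0  0  0  1  |   5 ]
Reading off the last column: a = 3, b = 2, c = -6, d = 5.

(3, 2, -6, 5)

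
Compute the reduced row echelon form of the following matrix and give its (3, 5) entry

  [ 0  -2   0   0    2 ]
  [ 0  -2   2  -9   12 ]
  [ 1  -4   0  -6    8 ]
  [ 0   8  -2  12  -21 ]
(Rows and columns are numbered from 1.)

R1 ↔ R3
  [ 1  -4   0  -6    8 ]
  [ 0  -2   2  -9   12 ]
  [ 0  -2   0   0    2 ]
  [ 0   8  -2  12  -21 ]
R2 -> -1/2·R2
  [ 1  -4   0   -6    8 ]
  [ 0   1  -1  9/2   -6 ]
  [ 0  -2   0    0    2 ]
  [ 0   8  -2   12  -21 ]
R3 -> R3 + 2·R2
  [ 1  -4   0   -6    8 ]
  [ 0   1  -1  9/2   -6 ]
  [ 0   0  -2    9  -10 ]
  [ 0   8  -2   12  -21 ]
R4 -> R4 − 8·R2
  [ 1  -4   0   -6    8 ]
  [ 0   1  -1  9/2   -6 ]
  [ 0   0  -2    9  -10 ]
  [ 0   0   6  -24   27 ]
R3 -> -1/2·R3
  [ 1  -4   0    -6   8 ]
  [ 0   1  -1   9/2  -6 ]
  [ 0   0   1  -9/2   5 ]
  [ 0   0   6   -24  27 ]
R4 -> R4 − 6·R3
  [ 1  -4   0    -6   8 ]
  [ 0   1  -1   9/2  -6 ]
  [ 0   0   1  -9/2   5 ]
  [ 0   0   0     3  -3 ]
R4 -> 1/3·R4
  [ 1  -4   0    -6   8 ]
  [ 0   1  -1   9/2  -6 ]
  [ 0   0   1  -9/2   5 ]
  [ 0   0   0     1  -1 ]
R3 -> R3 + 9/2·R4
  [ 1  -4   0   -6    8 ]
  [ 0   1  -1  9/2   -6 ]
  [ 0   0   1    0  1/2 ]
  [ 0   0   0    1   -1 ]
R2 -> R2 − 9/2·R4
  [ 1  -4   0  -6     8 ]
  [ 0   1  -1   0  -3/2 ]
  [ 0   0   1   0   1/2 ]
  [ 0   0   0   1    -1 ]
R1 -> R1 + 6·R4
  [ 1  -4   0  0     2 ]
  [ 0   1  -1  0  -3/2 ]
  [ 0   0   1  0   1/2 ]
  [ 0   0   0  1    -1 ]
R2 -> R2 + R3
  [ 1  -4  0  0    2 ]
  [ 0   1  0  0   -1 ]
  [ 0   0  1  0  1/2 ]
  [ 0   0  0  1   -1 ]
R1 -> R1 + 4·R2
  [ 1  0  0  0   -2 ]
  [ 0  1  0  0   -1 ]
  [ 0  0  1  0  1/2 ]
  [ 0  0  0  1   -1 ]

1/2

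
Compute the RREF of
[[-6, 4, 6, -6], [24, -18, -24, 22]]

[[1, 0, -1, 5/3], [0, 1, 0, 1]]

r1 := -1/6·r1
r2 := r2 − 24·r1
r2 := -1/2·r2
r1 := r1 + 2/3·r2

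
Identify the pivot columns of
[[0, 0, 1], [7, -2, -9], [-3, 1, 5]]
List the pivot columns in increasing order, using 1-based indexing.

1, 2, 3

Swap ρ1 and ρ2.
  [  7  -2  -9 ]
  [  0   0   1 ]
  [ -3   1   5 ]
Multiply ρ1 by 1/7.
  [  1  -2/7  -9/7 ]
  [  0     0     1 ]
  [ -3     1     5 ]
Add 3 times ρ1 to ρ3.
  [ 1  -2/7  -9/7 ]
  [ 0     0     1 ]
  [ 0   1/7   8/7 ]
Swap ρ2 and ρ3.
  [ 1  -2/7  -9/7 ]
  [ 0   1/7   8/7 ]
  [ 0     0     1 ]
Multiply ρ2 by 7.
  [ 1  -2/7  -9/7 ]
  [ 0     1     8 ]
  [ 0     0     1 ]
Subtract 8 times ρ3 from ρ2.
  [ 1  -2/7  -9/7 ]
  [ 0     1     0 ]
  [ 0     0     1 ]
Add 9/7 times ρ3 to ρ1.
  [ 1  -2/7  0 ]
  [ 0     1  0 ]
  [ 0     0  1 ]
Add 2/7 times ρ2 to ρ1.
  [ 1  0  0 ]
  [ 0  1  0 ]
  [ 0  0  1 ]
Pivot columns are the columns containing a leading 1.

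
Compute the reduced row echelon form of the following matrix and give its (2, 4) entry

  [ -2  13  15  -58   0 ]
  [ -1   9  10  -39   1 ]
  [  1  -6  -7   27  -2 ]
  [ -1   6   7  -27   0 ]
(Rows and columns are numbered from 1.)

R1 := -1/2·R1
R2 := R2 + R1
R3 := R3 − R1
R4 := R4 + R1
R2 := 2/5·R2
R3 := R3 − 1/2·R2
R4 := R4 + 1/2·R2
R3 := -5/11·R3
R4 := R4 − 1/5·R3
R2 := R2 − 2/5·R3
R1 := R1 + 13/2·R2

-4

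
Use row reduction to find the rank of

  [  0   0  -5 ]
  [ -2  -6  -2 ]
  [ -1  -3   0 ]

r1 ↔ r2
  [ -2  -6  -2 ]
  [  0   0  -5 ]
  [ -1  -3   0 ]
r1 → -1/2·r1
  [  1   3   1 ]
  [  0   0  -5 ]
  [ -1  -3   0 ]
r3 → r3 + r1
  [ 1  3   1 ]
  [ 0  0  -5 ]
  [ 0  0   1 ]
r2 → -1/5·r2
  [ 1  3  1 ]
  [ 0  0  1 ]
  [ 0  0  1 ]
r3 → r3 − r2
  [ 1  3  1 ]
  [ 0  0  1 ]
  [ 0  0  0 ]
r1 → r1 − r2
  [ 1  3  0 ]
  [ 0  0  1 ]
  [ 0  0  0 ]
The reduced form has 2 nonzero rows.

rank = 2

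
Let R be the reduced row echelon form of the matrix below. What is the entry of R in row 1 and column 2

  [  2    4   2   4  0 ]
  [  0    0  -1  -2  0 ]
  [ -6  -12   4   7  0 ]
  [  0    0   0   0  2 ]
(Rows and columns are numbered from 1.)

ρ1 → 1/2·ρ1
  [  1    2   1   2  0 ]
  [  0    0  -1  -2  0 ]
  [ -6  -12   4   7  0 ]
  [  0    0   0   0  2 ]
ρ3 → ρ3 + 6·ρ1
  [ 1  2   1   2  0 ]
  [ 0  0  -1  -2  0 ]
  [ 0  0  10  19  0 ]
  [ 0  0   0   0  2 ]
ρ2 → -1·ρ2
  [ 1  2   1   2  0 ]
  [ 0  0   1   2  0 ]
  [ 0  0  10  19  0 ]
  [ 0  0   0   0  2 ]
ρ3 → ρ3 − 10·ρ2
  [ 1  2  1   2  0 ]
  [ 0  0  1   2  0 ]
  [ 0  0  0  -1  0 ]
  [ 0  0  0   0  2 ]
ρ3 → -1·ρ3
  [ 1  2  1  2  0 ]
  [ 0  0  1  2  0 ]
  [ 0  0  0  1  0 ]
  [ 0  0  0  0  2 ]
ρ4 → 1/2·ρ4
  [ 1  2  1  2  0 ]
  [ 0  0  1  2  0 ]
  [ 0  0  0  1  0 ]
  [ 0  0  0  0  1 ]
ρ2 → ρ2 − 2·ρ3
  [ 1  2  1  2  0 ]
  [ 0  0  1  0  0 ]
  [ 0  0  0  1  0 ]
  [ 0  0  0  0  1 ]
ρ1 → ρ1 − 2·ρ3
  [ 1  2  1  0  0 ]
  [ 0  0  1  0  0 ]
  [ 0  0  0  1  0 ]
  [ 0  0  0  0  1 ]
ρ1 → ρ1 − ρ2
  [ 1  2  0  0  0 ]
  [ 0  0  1  0  0 ]
  [ 0  0  0  1  0 ]
  [ 0  0  0  0  1 ]

2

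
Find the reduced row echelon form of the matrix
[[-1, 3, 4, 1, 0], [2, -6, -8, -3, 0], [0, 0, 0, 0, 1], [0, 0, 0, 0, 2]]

[[1, -3, -4, 0, 0], [0, 0, 0, 1, 0], [0, 0, 0, 0, 1], [0, 0, 0, 0, 0]]

Multiply r1 by -1.
  [ 1  -3  -4  -1  0 ]
  [ 2  -6  -8  -3  0 ]
  [ 0   0   0   0  1 ]
  [ 0   0   0   0  2 ]
Subtract 2 times r1 from r2.
  [ 1  -3  -4  -1  0 ]
  [ 0   0   0  -1  0 ]
  [ 0   0   0   0  1 ]
  [ 0   0   0   0  2 ]
Multiply r2 by -1.
  [ 1  -3  -4  -1  0 ]
  [ 0   0   0   1  0 ]
  [ 0   0   0   0  1 ]
  [ 0   0   0   0  2 ]
Subtract 2 times r3 from r4.
  [ 1  -3  -4  -1  0 ]
  [ 0   0   0   1  0 ]
  [ 0   0   0   0  1 ]
  [ 0   0   0   0  0 ]
Add r2 to r1.
  [ 1  -3  -4  0  0 ]
  [ 0   0   0  1  0 ]
  [ 0   0   0  0  1 ]
  [ 0   0   0  0  0 ]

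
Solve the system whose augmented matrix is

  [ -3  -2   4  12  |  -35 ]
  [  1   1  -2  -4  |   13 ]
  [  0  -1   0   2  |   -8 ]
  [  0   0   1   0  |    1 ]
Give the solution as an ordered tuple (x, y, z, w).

ρ1 ← -1/3·ρ1
  [ 1  2/3  -4/3  -4  |  35/3 ]
  [ 1    1    -2  -4  |    13 ]
  [ 0   -1     0   2  |    -8 ]
  [ 0    0     1   0  |     1 ]
ρ2 ← ρ2 − ρ1
  [ 1  2/3  -4/3  -4  |  35/3 ]
  [ 0  1/3  -2/3   0  |   4/3 ]
  [ 0   -1     0   2  |    -8 ]
  [ 0    0     1   0  |     1 ]
ρ2 ← 3·ρ2
  [ 1  2/3  -4/3  -4  |  35/3 ]
  [ 0    1    -2   0  |     4 ]
  [ 0   -1     0   2  |    -8 ]
  [ 0    0     1   0  |     1 ]
ρ3 ← ρ3 + ρ2
  [ 1  2/3  -4/3  -4  |  35/3 ]
  [ 0    1    -2   0  |     4 ]
  [ 0    0    -2   2  |    -4 ]
  [ 0    0     1   0  |     1 ]
ρ3 ← -1/2·ρ3
  [ 1  2/3  -4/3  -4  |  35/3 ]
  [ 0    1    -2   0  |     4 ]
  [ 0    0     1  -1  |     2 ]
  [ 0    0     1   0  |     1 ]
ρ4 ← ρ4 − ρ3
  [ 1  2/3  -4/3  -4  |  35/3 ]
  [ 0    1    -2   0  |     4 ]
  [ 0    0     1  -1  |     2 ]
  [ 0    0     0   1  |    -1 ]
ρ3 ← ρ3 + ρ4
  [ 1  2/3  -4/3  -4  |  35/3 ]
  [ 0    1    -2   0  |     4 ]
  [ 0    0     1   0  |     1 ]
  [ 0    0     0   1  |    -1 ]
ρ1 ← ρ1 + 4·ρ4
  [ 1  2/3  -4/3  0  |  23/3 ]
  [ 0    1    -2  0  |     4 ]
  [ 0    0     1  0  |     1 ]
  [ 0    0     0  1  |    -1 ]
ρ2 ← ρ2 + 2·ρ3
  [ 1  2/3  -4/3  0  |  23/3 ]
  [ 0    1     0  0  |     6 ]
  [ 0    0     1  0  |     1 ]
  [ 0    0     0  1  |    -1 ]
ρ1 ← ρ1 + 4/3·ρ3
  [ 1  2/3  0  0  |   9 ]
  [ 0    1  0  0  |   6 ]
  [ 0    0  1  0  |   1 ]
  [ 0    0  0  1  |  -1 ]
ρ1 ← ρ1 − 2/3·ρ2
  [ 1  0  0  0  |   5 ]
  [ 0  1  0  0  |   6 ]
  [ 0  0  1  0  |   1 ]
  [ 0  0  0  1  |  -1 ]
Reading off the last column: x = 5, y = 6, z = 1, w = -1.

(5, 6, 1, -1)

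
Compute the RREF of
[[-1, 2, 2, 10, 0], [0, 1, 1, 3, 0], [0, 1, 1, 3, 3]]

Multiply R1 by -1.
  [ 1  -2  -2  -10  0 ]
  [ 0   1   1    3  0 ]
  [ 0   1   1    3  3 ]
Subtract R2 from R3.
  [ 1  -2  -2  -10  0 ]
  [ 0   1   1    3  0 ]
  [ 0   0   0    0  3 ]
Multiply R3 by 1/3.
  [ 1  -2  -2  -10  0 ]
  [ 0   1   1    3  0 ]
  [ 0   0   0    0  1 ]
Add 2 times R2 to R1.
  [ 1  0  0  -4  0 ]
  [ 0  1  1   3  0 ]
  [ 0  0  0   0  1 ]

[[1, 0, 0, -4, 0], [0, 1, 1, 3, 0], [0, 0, 0, 0, 1]]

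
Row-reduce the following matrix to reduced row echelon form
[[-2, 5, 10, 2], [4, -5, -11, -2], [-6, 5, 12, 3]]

[[1, 0, -1/2, 0], [0, 1, 9/5, 0], [0, 0, 0, 1]]

Multiply R1 by -1/2.
Subtract 4 times R1 from R2.
Add 6 times R1 to R3.
Multiply R2 by 1/5.
Add 10 times R2 to R3.
Subtract 2/5 times R3 from R2.
Add R3 to R1.
Add 5/2 times R2 to R1.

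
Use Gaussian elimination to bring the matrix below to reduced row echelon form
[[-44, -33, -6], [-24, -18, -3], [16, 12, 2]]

Multiply R1 by -1/44.
  [   1  3/4  3/22 ]
  [ -24  -18    -3 ]
  [  16   12     2 ]
Add 24 times R1 to R2.
  [  1  3/4  3/22 ]
  [  0    0  3/11 ]
  [ 16   12     2 ]
Subtract 16 times R1 from R3.
  [ 1  3/4   3/22 ]
  [ 0    0   3/11 ]
  [ 0    0  -2/11 ]
Multiply R2 by 11/3.
  [ 1  3/4   3/22 ]
  [ 0    0      1 ]
  [ 0    0  -2/11 ]
Add 2/11 times R2 to R3.
  [ 1  3/4  3/22 ]
  [ 0    0     1 ]
  [ 0    0     0 ]
Subtract 3/22 times R2 from R1.
  [ 1  3/4  0 ]
  [ 0    0  1 ]
  [ 0    0  0 ]

[[1, 3/4, 0], [0, 0, 1], [0, 0, 0]]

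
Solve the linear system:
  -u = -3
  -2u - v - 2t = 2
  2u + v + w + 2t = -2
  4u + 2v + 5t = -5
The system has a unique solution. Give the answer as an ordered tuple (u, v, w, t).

Form the augmented matrix and row-reduce:
  [ -1   0  0   0  |  -3 ]
  [ -2  -1  0  -2  |   2 ]
  [  2   1  1   2  |  -2 ]
  [  4   2  0   5  |  -5 ]
r1 → -1·r1
  [  1   0  0   0  |   3 ]
  [ -2  -1  0  -2  |   2 ]
  [  2   1  1   2  |  -2 ]
  [  4   2  0   5  |  -5 ]
r2 → r2 + 2·r1
  [ 1   0  0   0  |   3 ]
  [ 0  -1  0  -2  |   8 ]
  [ 2   1  1   2  |  -2 ]
  [ 4   2  0   5  |  -5 ]
r3 → r3 − 2·r1
  [ 1   0  0   0  |   3 ]
  [ 0  -1  0  -2  |   8 ]
  [ 0   1  1   2  |  -8 ]
  [ 4   2  0   5  |  -5 ]
r4 → r4 − 4·r1
  [ 1   0  0   0  |    3 ]
  [ 0  -1  0  -2  |    8 ]
  [ 0   1  1   2  |   -8 ]
  [ 0   2  0   5  |  -17 ]
r2 → -1·r2
  [ 1  0  0  0  |    3 ]
  [ 0  1  0  2  |   -8 ]
  [ 0  1  1  2  |   -8 ]
  [ 0  2  0  5  |  -17 ]
r3 → r3 − r2
  [ 1  0  0  0  |    3 ]
  [ 0  1  0  2  |   -8 ]
  [ 0  0  1  0  |    0 ]
  [ 0  2  0  5  |  -17 ]
r4 → r4 − 2·r2
  [ 1  0  0  0  |   3 ]
  [ 0  1  0  2  |  -8 ]
  [ 0  0  1  0  |   0 ]
  [ 0  0  0  1  |  -1 ]
r2 → r2 − 2·r4
  [ 1  0  0  0  |   3 ]
  [ 0  1  0  0  |  -6 ]
  [ 0  0  1  0  |   0 ]
  [ 0  0  0  1  |  -1 ]
Reading off the last column: u = 3, v = -6, w = 0, t = -1.

(3, -6, 0, -1)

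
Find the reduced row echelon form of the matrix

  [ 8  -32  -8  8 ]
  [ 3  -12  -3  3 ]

ρ1 -> 1/8·ρ1
ρ2 -> ρ2 − 3·ρ1

[[1, -4, -1, 1], [0, 0, 0, 0]]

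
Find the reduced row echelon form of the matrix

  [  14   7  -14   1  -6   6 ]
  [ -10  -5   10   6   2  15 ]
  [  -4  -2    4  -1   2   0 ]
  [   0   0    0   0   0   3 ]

[[1, 1/2, -1, 0, 0, 0], [0, 0, 0, 1, 0, 0], [0, 0, 0, 0, 1, 0], [0, 0, 0, 0, 0, 1]]

r1 -> 1/14·r1
  [   1  1/2  -1  1/14  -3/7  3/7 ]
  [ -10   -5  10     6     2   15 ]
  [  -4   -2   4    -1     2    0 ]
  [   0    0   0     0     0    3 ]
r2 -> r2 + 10·r1
  [  1  1/2  -1  1/14   -3/7    3/7 ]
  [  0    0   0  47/7  -16/7  135/7 ]
  [ -4   -2   4    -1      2      0 ]
  [  0    0   0     0      0      3 ]
r3 -> r3 + 4·r1
  [ 1  1/2  -1  1/14   -3/7    3/7 ]
  [ 0    0   0  47/7  -16/7  135/7 ]
  [ 0    0   0  -5/7    2/7   12/7 ]
  [ 0    0   0     0      0      3 ]
r2 -> 7/47·r2
  [ 1  1/2  -1  1/14    -3/7     3/7 ]
  [ 0    0   0     1  -16/47  135/47 ]
  [ 0    0   0  -5/7     2/7    12/7 ]
  [ 0    0   0     0       0       3 ]
r3 -> r3 + 5/7·r2
  [ 1  1/2  -1  1/14    -3/7     3/7 ]
  [ 0    0   0     1  -16/47  135/47 ]
  [ 0    0   0     0    2/47  177/47 ]
  [ 0    0   0     0       0       3 ]
r3 -> 47/2·r3
  [ 1  1/2  -1  1/14    -3/7     3/7 ]
  [ 0    0   0     1  -16/47  135/47 ]
  [ 0    0   0     0       1   177/2 ]
  [ 0    0   0     0       0       3 ]
r4 -> 1/3·r4
  [ 1  1/2  -1  1/14    -3/7     3/7 ]
  [ 0    0   0     1  -16/47  135/47 ]
  [ 0    0   0     0       1   177/2 ]
  [ 0    0   0     0       0       1 ]
r3 -> r3 − 177/2·r4
  [ 1  1/2  -1  1/14    -3/7     3/7 ]
  [ 0    0   0     1  -16/47  135/47 ]
  [ 0    0   0     0       1       0 ]
  [ 0    0   0     0       0       1 ]
r2 -> r2 − 135/47·r4
  [ 1  1/2  -1  1/14    -3/7  3/7 ]
  [ 0    0   0     1  -16/47    0 ]
  [ 0    0   0     0       1    0 ]
  [ 0    0   0     0       0    1 ]
r1 -> r1 − 3/7·r4
  [ 1  1/2  -1  1/14    -3/7  0 ]
  [ 0    0   0     1  -16/47  0 ]
  [ 0    0   0     0       1  0 ]
  [ 0    0   0     0       0  1 ]
r2 -> r2 + 16/47·r3
  [ 1  1/2  -1  1/14  -3/7  0 ]
  [ 0    0   0     1     0  0 ]
  [ 0    0   0     0     1  0 ]
  [ 0    0   0     0     0  1 ]
r1 -> r1 + 3/7·r3
  [ 1  1/2  -1  1/14  0  0 ]
  [ 0    0   0     1  0  0 ]
  [ 0    0   0     0  1  0 ]
  [ 0    0   0     0  0  1 ]
r1 -> r1 − 1/14·r2
  [ 1  1/2  -1  0  0  0 ]
  [ 0    0   0  1  0  0 ]
  [ 0    0   0  0  1  0 ]
  [ 0    0   0  0  0  1 ]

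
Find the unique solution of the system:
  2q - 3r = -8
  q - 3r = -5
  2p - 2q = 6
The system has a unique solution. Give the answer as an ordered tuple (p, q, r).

Form the augmented matrix and row-reduce:
  [ 0   2  -3  |  -8 ]
  [ 0   1  -3  |  -5 ]
  [ 2  -2   0  |   6 ]
ρ1 ↔ ρ3
  [ 2  -2   0  |   6 ]
  [ 0   1  -3  |  -5 ]
  [ 0   2  -3  |  -8 ]
ρ1 -> 1/2·ρ1
  [ 1  -1   0  |   3 ]
  [ 0   1  -3  |  -5 ]
  [ 0   2  -3  |  -8 ]
ρ3 -> ρ3 − 2·ρ2
  [ 1  -1   0  |   3 ]
  [ 0   1  -3  |  -5 ]
  [ 0   0   3  |   2 ]
ρ3 -> 1/3·ρ3
  [ 1  -1   0  |    3 ]
  [ 0   1  -3  |   -5 ]
  [ 0   0   1  |  2/3 ]
ρ2 -> ρ2 + 3·ρ3
  [ 1  -1  0  |    3 ]
  [ 0   1  0  |   -3 ]
  [ 0   0  1  |  2/3 ]
ρ1 -> ρ1 + ρ2
  [ 1  0  0  |    0 ]
  [ 0  1  0  |   -3 ]
  [ 0  0  1  |  2/3 ]
Reading off the last column: p = 0, q = -3, r = 2/3.

(0, -3, 2/3)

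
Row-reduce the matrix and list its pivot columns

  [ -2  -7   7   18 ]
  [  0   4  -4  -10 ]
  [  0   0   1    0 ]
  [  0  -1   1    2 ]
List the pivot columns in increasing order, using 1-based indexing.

Multiply R1 by -1/2.
  [ 1  7/2  -7/2   -9 ]
  [ 0    4    -4  -10 ]
  [ 0    0     1    0 ]
  [ 0   -1     1    2 ]
Multiply R2 by 1/4.
  [ 1  7/2  -7/2    -9 ]
  [ 0    1    -1  -5/2 ]
  [ 0    0     1     0 ]
  [ 0   -1     1     2 ]
Add R2 to R4.
  [ 1  7/2  -7/2    -9 ]
  [ 0    1    -1  -5/2 ]
  [ 0    0     1     0 ]
  [ 0    0     0  -1/2 ]
Multiply R4 by -2.
  [ 1  7/2  -7/2    -9 ]
  [ 0    1    -1  -5/2 ]
  [ 0    0     1     0 ]
  [ 0    0     0     1 ]
Add 5/2 times R4 to R2.
  [ 1  7/2  -7/2  -9 ]
  [ 0    1    -1   0 ]
  [ 0    0     1   0 ]
  [ 0    0     0   1 ]
Add 9 times R4 to R1.
  [ 1  7/2  -7/2  0 ]
  [ 0    1    -1  0 ]
  [ 0    0     1  0 ]
  [ 0    0     0  1 ]
Add R3 to R2.
  [ 1  7/2  -7/2  0 ]
  [ 0    1     0  0 ]
  [ 0    0     1  0 ]
  [ 0    0     0  1 ]
Add 7/2 times R3 to R1.
  [ 1  7/2  0  0 ]
  [ 0    1  0  0 ]
  [ 0    0  1  0 ]
  [ 0    0  0  1 ]
Subtract 7/2 times R2 from R1.
  [ 1  0  0  0 ]
  [ 0  1  0  0 ]
  [ 0  0  1  0 ]
  [ 0  0  0  1 ]
Pivot columns are the columns containing a leading 1.

1, 2, 3, 4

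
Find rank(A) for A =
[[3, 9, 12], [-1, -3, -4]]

rank = 1

r1 ← 1/3·r1
r2 ← r2 + r1
The reduced form has 1 nonzero row.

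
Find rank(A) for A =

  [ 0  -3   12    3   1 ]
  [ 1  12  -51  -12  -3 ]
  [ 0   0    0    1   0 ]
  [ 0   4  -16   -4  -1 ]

R1 ↔ R2
  [ 1  12  -51  -12  -3 ]
  [ 0  -3   12    3   1 ]
  [ 0   0    0    1   0 ]
  [ 0   4  -16   -4  -1 ]
R2 → -1/3·R2
  [ 1  12  -51  -12    -3 ]
  [ 0   1   -4   -1  -1/3 ]
  [ 0   0    0    1     0 ]
  [ 0   4  -16   -4    -1 ]
R4 → R4 − 4·R2
  [ 1  12  -51  -12    -3 ]
  [ 0   1   -4   -1  -1/3 ]
  [ 0   0    0    1     0 ]
  [ 0   0    0    0   1/3 ]
R4 → 3·R4
  [ 1  12  -51  -12    -3 ]
  [ 0   1   -4   -1  -1/3 ]
  [ 0   0    0    1     0 ]
  [ 0   0    0    0     1 ]
R2 → R2 + 1/3·R4
  [ 1  12  -51  -12  -3 ]
  [ 0   1   -4   -1   0 ]
  [ 0   0    0    1   0 ]
  [ 0   0    0    0   1 ]
R1 → R1 + 3·R4
  [ 1  12  -51  -12  0 ]
  [ 0   1   -4   -1  0 ]
  [ 0   0    0    1  0 ]
  [ 0   0    0    0  1 ]
R2 → R2 + R3
  [ 1  12  -51  -12  0 ]
  [ 0   1   -4    0  0 ]
  [ 0   0    0    1  0 ]
  [ 0   0    0    0  1 ]
R1 → R1 + 12·R3
  [ 1  12  -51  0  0 ]
  [ 0   1   -4  0  0 ]
  [ 0   0    0  1  0 ]
  [ 0   0    0  0  1 ]
R1 → R1 − 12·R2
  [ 1  0  -3  0  0 ]
  [ 0  1  -4  0  0 ]
  [ 0  0   0  1  0 ]
  [ 0  0   0  0  1 ]
The reduced form has 4 nonzero rows.

rank = 4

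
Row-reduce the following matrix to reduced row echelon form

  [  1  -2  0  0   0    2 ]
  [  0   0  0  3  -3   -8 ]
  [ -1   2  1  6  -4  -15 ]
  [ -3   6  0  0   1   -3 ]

[[1, -2, 0, 0, 0, 2], [0, 0, 1, 0, 0, -3], [0, 0, 0, 1, 0, 1/3], [0, 0, 0, 0, 1, 3]]

r3 ← r3 + r1
  [  1  -2  0  0   0    2 ]
  [  0   0  0  3  -3   -8 ]
  [  0   0  1  6  -4  -13 ]
  [ -3   6  0  0   1   -3 ]
r4 ← r4 + 3·r1
  [ 1  -2  0  0   0    2 ]
  [ 0   0  0  3  -3   -8 ]
  [ 0   0  1  6  -4  -13 ]
  [ 0   0  0  0   1    3 ]
r2 <-> r3
  [ 1  -2  0  0   0    2 ]
  [ 0   0  1  6  -4  -13 ]
  [ 0   0  0  3  -3   -8 ]
  [ 0   0  0  0   1    3 ]
r3 ← 1/3·r3
  [ 1  -2  0  0   0     2 ]
  [ 0   0  1  6  -4   -13 ]
  [ 0   0  0  1  -1  -8/3 ]
  [ 0   0  0  0   1     3 ]
r3 ← r3 + r4
  [ 1  -2  0  0   0    2 ]
  [ 0   0  1  6  -4  -13 ]
  [ 0   0  0  1   0  1/3 ]
  [ 0   0  0  0   1    3 ]
r2 ← r2 + 4·r4
  [ 1  -2  0  0  0    2 ]
  [ 0   0  1  6  0   -1 ]
  [ 0   0  0  1  0  1/3 ]
  [ 0   0  0  0  1    3 ]
r2 ← r2 − 6·r3
  [ 1  -2  0  0  0    2 ]
  [ 0   0  1  0  0   -3 ]
  [ 0   0  0  1  0  1/3 ]
  [ 0   0  0  0  1    3 ]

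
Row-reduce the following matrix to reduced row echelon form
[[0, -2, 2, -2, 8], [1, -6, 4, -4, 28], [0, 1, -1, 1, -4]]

R1 ↔ R2
  [ 1  -6   4  -4  28 ]
  [ 0  -2   2  -2   8 ]
  [ 0   1  -1   1  -4 ]
R2 → -1/2·R2
  [ 1  -6   4  -4  28 ]
  [ 0   1  -1   1  -4 ]
  [ 0   1  -1   1  -4 ]
R3 → R3 − R2
  [ 1  -6   4  -4  28 ]
  [ 0   1  -1   1  -4 ]
  [ 0   0   0   0   0 ]
R1 → R1 + 6·R2
  [ 1  0  -2  2   4 ]
  [ 0  1  -1  1  -4 ]
  [ 0  0   0  0   0 ]

[[1, 0, -2, 2, 4], [0, 1, -1, 1, -4], [0, 0, 0, 0, 0]]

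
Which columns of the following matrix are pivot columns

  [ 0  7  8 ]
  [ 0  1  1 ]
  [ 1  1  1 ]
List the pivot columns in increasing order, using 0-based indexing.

ρ1 ↔ ρ3
  [ 1  1  1 ]
  [ 0  1  1 ]
  [ 0  7  8 ]
ρ3 -> ρ3 − 7·ρ2
  [ 1  1  1 ]
  [ 0  1  1 ]
  [ 0  0  1 ]
ρ2 -> ρ2 − ρ3
  [ 1  1  1 ]
  [ 0  1  0 ]
  [ 0  0  1 ]
ρ1 -> ρ1 − ρ3
  [ 1  1  0 ]
  [ 0  1  0 ]
  [ 0  0  1 ]
ρ1 -> ρ1 − ρ2
  [ 1  0  0 ]
  [ 0  1  0 ]
  [ 0  0  1 ]
Pivot columns are the columns containing a leading 1.

0, 1, 2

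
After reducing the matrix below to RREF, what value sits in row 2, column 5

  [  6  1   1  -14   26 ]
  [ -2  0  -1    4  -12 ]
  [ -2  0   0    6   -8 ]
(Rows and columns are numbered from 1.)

R1 -> 1/6·R1
R2 -> R2 + 2·R1
R3 -> R3 + 2·R1
R2 -> 3·R2
R3 -> R3 − 1/3·R2
R2 -> R2 + 2·R3
R1 -> R1 − 1/6·R3
R1 -> R1 − 1/6·R2

-2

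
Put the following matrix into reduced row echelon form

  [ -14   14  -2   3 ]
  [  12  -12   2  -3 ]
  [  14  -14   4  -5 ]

[[1, -1, 0, 0], [0, 0, 1, 0], [0, 0, 0, 1]]

R1 := -1/14·R1
  [  1   -1  1/7  -3/14 ]
  [ 12  -12    2     -3 ]
  [ 14  -14    4     -5 ]
R2 := R2 − 12·R1
  [  1   -1  1/7  -3/14 ]
  [  0    0  2/7   -3/7 ]
  [ 14  -14    4     -5 ]
R3 := R3 − 14·R1
  [ 1  -1  1/7  -3/14 ]
  [ 0   0  2/7   -3/7 ]
  [ 0   0    2     -2 ]
R2 := 7/2·R2
  [ 1  -1  1/7  -3/14 ]
  [ 0   0    1   -3/2 ]
  [ 0   0    2     -2 ]
R3 := R3 − 2·R2
  [ 1  -1  1/7  -3/14 ]
  [ 0   0    1   -3/2 ]
  [ 0   0    0      1 ]
R2 := R2 + 3/2·R3
  [ 1  -1  1/7  -3/14 ]
  [ 0   0    1      0 ]
  [ 0   0    0      1 ]
R1 := R1 + 3/14·R3
  [ 1  -1  1/7  0 ]
  [ 0   0    1  0 ]
  [ 0   0    0  1 ]
R1 := R1 − 1/7·R2
  [ 1  -1  0  0 ]
  [ 0   0  1  0 ]
  [ 0   0  0  1 ]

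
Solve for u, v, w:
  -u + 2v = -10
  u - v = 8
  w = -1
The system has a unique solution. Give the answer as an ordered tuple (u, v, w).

(6, -2, -1)

Form the augmented matrix and row-reduce:
  [ -1   2  0  |  -10 ]
  [  1  -1  0  |    8 ]
  [  0   0  1  |   -1 ]
ρ1 ← -1·ρ1
  [ 1  -2  0  |  10 ]
  [ 1  -1  0  |   8 ]
  [ 0   0  1  |  -1 ]
ρ2 ← ρ2 − ρ1
  [ 1  -2  0  |  10 ]
  [ 0   1  0  |  -2 ]
  [ 0   0  1  |  -1 ]
ρ1 ← ρ1 + 2·ρ2
  [ 1  0  0  |   6 ]
  [ 0  1  0  |  -2 ]
  [ 0  0  1  |  -1 ]
Reading off the last column: u = 6, v = -2, w = -1.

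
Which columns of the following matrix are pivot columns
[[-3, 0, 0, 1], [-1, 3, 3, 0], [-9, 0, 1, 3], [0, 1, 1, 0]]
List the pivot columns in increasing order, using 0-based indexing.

0, 1, 2, 3

r1 := -1/3·r1
  [  1  0  0  -1/3 ]
  [ -1  3  3     0 ]
  [ -9  0  1     3 ]
  [  0  1  1     0 ]
r2 := r2 + r1
  [  1  0  0  -1/3 ]
  [  0  3  3  -1/3 ]
  [ -9  0  1     3 ]
  [  0  1  1     0 ]
r3 := r3 + 9·r1
  [ 1  0  0  -1/3 ]
  [ 0  3  3  -1/3 ]
  [ 0  0  1     0 ]
  [ 0  1  1     0 ]
r2 := 1/3·r2
  [ 1  0  0  -1/3 ]
  [ 0  1  1  -1/9 ]
  [ 0  0  1     0 ]
  [ 0  1  1     0 ]
r4 := r4 − r2
  [ 1  0  0  -1/3 ]
  [ 0  1  1  -1/9 ]
  [ 0  0  1     0 ]
  [ 0  0  0   1/9 ]
r4 := 9·r4
  [ 1  0  0  -1/3 ]
  [ 0  1  1  -1/9 ]
  [ 0  0  1     0 ]
  [ 0  0  0     1 ]
r2 := r2 + 1/9·r4
  [ 1  0  0  -1/3 ]
  [ 0  1  1     0 ]
  [ 0  0  1     0 ]
  [ 0  0  0     1 ]
r1 := r1 + 1/3·r4
  [ 1  0  0  0 ]
  [ 0  1  1  0 ]
  [ 0  0  1  0 ]
  [ 0  0  0  1 ]
r2 := r2 − r3
  [ 1  0  0  0 ]
  [ 0  1  0  0 ]
  [ 0  0  1  0 ]
  [ 0  0  0  1 ]
Pivot columns are the columns containing a leading 1.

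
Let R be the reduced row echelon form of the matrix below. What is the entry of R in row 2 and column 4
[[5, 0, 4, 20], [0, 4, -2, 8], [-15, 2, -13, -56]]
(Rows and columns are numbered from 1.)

2

Multiply R1 by 1/5.
  [   1  0  4/5    4 ]
  [   0  4   -2    8 ]
  [ -15  2  -13  -56 ]
Add 15 times R1 to R3.
  [ 1  0  4/5  4 ]
  [ 0  4   -2  8 ]
  [ 0  2   -1  4 ]
Multiply R2 by 1/4.
  [ 1  0   4/5  4 ]
  [ 0  1  -1/2  2 ]
  [ 0  2    -1  4 ]
Subtract 2 times R2 from R3.
  [ 1  0   4/5  4 ]
  [ 0  1  -1/2  2 ]
  [ 0  0     0  0 ]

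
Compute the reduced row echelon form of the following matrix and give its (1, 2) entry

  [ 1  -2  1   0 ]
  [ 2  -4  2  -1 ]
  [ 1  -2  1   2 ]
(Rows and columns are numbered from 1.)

R2 ← R2 − 2·R1
  [ 1  -2  1   0 ]
  [ 0   0  0  -1 ]
  [ 1  -2  1   2 ]
R3 ← R3 − R1
  [ 1  -2  1   0 ]
  [ 0   0  0  -1 ]
  [ 0   0  0   2 ]
R2 ← -1·R2
  [ 1  -2  1  0 ]
  [ 0   0  0  1 ]
  [ 0   0  0  2 ]
R3 ← R3 − 2·R2
  [ 1  -2  1  0 ]
  [ 0   0  0  1 ]
  [ 0   0  0  0 ]

-2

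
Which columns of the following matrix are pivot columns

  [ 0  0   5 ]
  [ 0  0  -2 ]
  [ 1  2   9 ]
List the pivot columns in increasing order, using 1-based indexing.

r1 <-> r3
  [ 1  2   9 ]
  [ 0  0  -2 ]
  [ 0  0   5 ]
r2 ← -1/2·r2
  [ 1  2  9 ]
  [ 0  0  1 ]
  [ 0  0  5 ]
r3 ← r3 − 5·r2
  [ 1  2  9 ]
  [ 0  0  1 ]
  [ 0  0  0 ]
r1 ← r1 − 9·r2
  [ 1  2  0 ]
  [ 0  0  1 ]
  [ 0  0  0 ]
Pivot columns are the columns containing a leading 1.

1, 3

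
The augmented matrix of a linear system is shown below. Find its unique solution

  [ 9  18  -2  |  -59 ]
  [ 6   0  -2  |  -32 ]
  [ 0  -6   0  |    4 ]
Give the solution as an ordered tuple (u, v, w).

R1 := 1/9·R1
  [ 1   2  -2/9  |  -59/9 ]
  [ 6   0    -2  |    -32 ]
  [ 0  -6     0  |      4 ]
R2 := R2 − 6·R1
  [ 1    2  -2/9  |  -59/9 ]
  [ 0  -12  -2/3  |   22/3 ]
  [ 0   -6     0  |      4 ]
R2 := -1/12·R2
  [ 1   2  -2/9  |   -59/9 ]
  [ 0   1  1/18  |  -11/18 ]
  [ 0  -6     0  |       4 ]
R3 := R3 + 6·R2
  [ 1  2  -2/9  |   -59/9 ]
  [ 0  1  1/18  |  -11/18 ]
  [ 0  0   1/3  |     1/3 ]
R3 := 3·R3
  [ 1  2  -2/9  |   -59/9 ]
  [ 0  1  1/18  |  -11/18 ]
  [ 0  0     1  |       1 ]
R2 := R2 − 1/18·R3
  [ 1  2  -2/9  |  -59/9 ]
  [ 0  1     0  |   -2/3 ]
  [ 0  0     1  |      1 ]
R1 := R1 + 2/9·R3
  [ 1  2  0  |  -19/3 ]
  [ 0  1  0  |   -2/3 ]
  [ 0  0  1  |      1 ]
R1 := R1 − 2·R2
  [ 1  0  0  |    -5 ]
  [ 0  1  0  |  -2/3 ]
  [ 0  0  1  |     1 ]
Reading off the last column: u = -5, v = -2/3, w = 1.

(-5, -2/3, 1)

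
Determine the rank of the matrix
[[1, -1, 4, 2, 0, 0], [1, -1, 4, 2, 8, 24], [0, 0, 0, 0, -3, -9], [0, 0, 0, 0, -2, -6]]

r2 ← r2 − r1
  [ 1  -1  4  2   0   0 ]
  [ 0   0  0  0   8  24 ]
  [ 0   0  0  0  -3  -9 ]
  [ 0   0  0  0  -2  -6 ]
r2 ← 1/8·r2
  [ 1  -1  4  2   0   0 ]
  [ 0   0  0  0   1   3 ]
  [ 0   0  0  0  -3  -9 ]
  [ 0   0  0  0  -2  -6 ]
r3 ← r3 + 3·r2
  [ 1  -1  4  2   0   0 ]
  [ 0   0  0  0   1   3 ]
  [ 0   0  0  0   0   0 ]
  [ 0   0  0  0  -2  -6 ]
r4 ← r4 + 2·r2
  [ 1  -1  4  2  0  0 ]
  [ 0   0  0  0  1  3 ]
  [ 0   0  0  0  0  0 ]
  [ 0   0  0  0  0  0 ]
The reduced form has 2 nonzero rows.

rank = 2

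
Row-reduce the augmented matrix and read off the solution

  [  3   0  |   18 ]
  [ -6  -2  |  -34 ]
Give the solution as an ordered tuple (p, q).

ρ1 → 1/3·ρ1
  [  1   0  |    6 ]
  [ -6  -2  |  -34 ]
ρ2 → ρ2 + 6·ρ1
  [ 1   0  |  6 ]
  [ 0  -2  |  2 ]
ρ2 → -1/2·ρ2
  [ 1  0  |   6 ]
  [ 0  1  |  -1 ]
Reading off the last column: p = 6, q = -1.

(6, -1)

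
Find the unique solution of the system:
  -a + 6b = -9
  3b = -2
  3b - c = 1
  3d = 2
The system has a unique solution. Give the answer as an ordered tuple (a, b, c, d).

(5, -2/3, -3, 2/3)

Form the augmented matrix and row-reduce:
  [ -1  6   0  0  |  -9 ]
  [  0  3   0  0  |  -2 ]
  [  0  3  -1  0  |   1 ]
  [  0  0   0  3  |   2 ]
ρ1 ← -1·ρ1
ρ2 ← 1/3·ρ2
ρ3 ← ρ3 − 3·ρ2
ρ3 ← -1·ρ3
ρ4 ← 1/3·ρ4
ρ1 ← ρ1 + 6·ρ2
Reading off the last column: a = 5, b = -2/3, c = -3, d = 2/3.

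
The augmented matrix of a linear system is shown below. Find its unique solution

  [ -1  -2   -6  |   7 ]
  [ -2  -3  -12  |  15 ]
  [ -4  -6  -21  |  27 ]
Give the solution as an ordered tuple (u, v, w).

r1 := -1·r1
  [  1   2    6  |  -7 ]
  [ -2  -3  -12  |  15 ]
  [ -4  -6  -21  |  27 ]
r2 := r2 + 2·r1
  [  1   2    6  |  -7 ]
  [  0   1    0  |   1 ]
  [ -4  -6  -21  |  27 ]
r3 := r3 + 4·r1
  [ 1  2  6  |  -7 ]
  [ 0  1  0  |   1 ]
  [ 0  2  3  |  -1 ]
r3 := r3 − 2·r2
  [ 1  2  6  |  -7 ]
  [ 0  1  0  |   1 ]
  [ 0  0  3  |  -3 ]
r3 := 1/3·r3
  [ 1  2  6  |  -7 ]
  [ 0  1  0  |   1 ]
  [ 0  0  1  |  -1 ]
r1 := r1 − 6·r3
  [ 1  2  0  |  -1 ]
  [ 0  1  0  |   1 ]
  [ 0  0  1  |  -1 ]
r1 := r1 − 2·r2
  [ 1  0  0  |  -3 ]
  [ 0  1  0  |   1 ]
  [ 0  0  1  |  -1 ]
Reading off the last column: u = -3, v = 1, w = -1.

(-3, 1, -1)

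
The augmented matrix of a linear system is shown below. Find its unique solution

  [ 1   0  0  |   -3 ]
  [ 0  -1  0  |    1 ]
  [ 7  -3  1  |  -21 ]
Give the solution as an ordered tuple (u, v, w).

(-3, -1, -3)

R3 ← R3 − 7·R1
R2 ← -1·R2
R3 ← R3 + 3·R2
Reading off the last column: u = -3, v = -1, w = -3.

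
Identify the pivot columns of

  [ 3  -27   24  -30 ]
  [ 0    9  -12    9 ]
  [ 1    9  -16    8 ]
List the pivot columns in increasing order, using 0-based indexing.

Multiply R1 by 1/3.
  [ 1  -9    8  -10 ]
  [ 0   9  -12    9 ]
  [ 1   9  -16    8 ]
Subtract R1 from R3.
  [ 1  -9    8  -10 ]
  [ 0   9  -12    9 ]
  [ 0  18  -24   18 ]
Multiply R2 by 1/9.
  [ 1  -9     8  -10 ]
  [ 0   1  -4/3    1 ]
  [ 0  18   -24   18 ]
Subtract 18 times R2 from R3.
  [ 1  -9     8  -10 ]
  [ 0   1  -4/3    1 ]
  [ 0   0     0    0 ]
Add 9 times R2 to R1.
  [ 1  0    -4  -1 ]
  [ 0  1  -4/3   1 ]
  [ 0  0     0   0 ]
Pivot columns are the columns containing a leading 1.

0, 1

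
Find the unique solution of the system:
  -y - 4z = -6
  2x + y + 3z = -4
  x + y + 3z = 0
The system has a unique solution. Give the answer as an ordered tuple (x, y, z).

Form the augmented matrix and row-reduce:
  [ 0  -1  -4  |  -6 ]
  [ 2   1   3  |  -4 ]
  [ 1   1   3  |   0 ]
R1 ↔ R2
  [ 2   1   3  |  -4 ]
  [ 0  -1  -4  |  -6 ]
  [ 1   1   3  |   0 ]
R1 := 1/2·R1
  [ 1  1/2  3/2  |  -2 ]
  [ 0   -1   -4  |  -6 ]
  [ 1    1    3  |   0 ]
R3 := R3 − R1
  [ 1  1/2  3/2  |  -2 ]
  [ 0   -1   -4  |  -6 ]
  [ 0  1/2  3/2  |   2 ]
R2 := -1·R2
  [ 1  1/2  3/2  |  -2 ]
  [ 0    1    4  |   6 ]
  [ 0  1/2  3/2  |   2 ]
R3 := R3 − 1/2·R2
  [ 1  1/2   3/2  |  -2 ]
  [ 0    1     4  |   6 ]
  [ 0    0  -1/2  |  -1 ]
R3 := -2·R3
  [ 1  1/2  3/2  |  -2 ]
  [ 0    1    4  |   6 ]
  [ 0    0    1  |   2 ]
R2 := R2 − 4·R3
  [ 1  1/2  3/2  |  -2 ]
  [ 0    1    0  |  -2 ]
  [ 0    0    1  |   2 ]
R1 := R1 − 3/2·R3
  [ 1  1/2  0  |  -5 ]
  [ 0    1  0  |  -2 ]
  [ 0    0  1  |   2 ]
R1 := R1 − 1/2·R2
  [ 1  0  0  |  -4 ]
  [ 0  1  0  |  -2 ]
  [ 0  0  1  |   2 ]
Reading off the last column: x = -4, y = -2, z = 2.

(-4, -2, 2)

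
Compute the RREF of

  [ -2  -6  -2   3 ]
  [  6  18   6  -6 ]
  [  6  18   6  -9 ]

[[1, 3, 1, 0], [0, 0, 0, 1], [0, 0, 0, 0]]

Multiply R1 by -1/2.
  [ 1   3  1  -3/2 ]
  [ 6  18  6    -6 ]
  [ 6  18  6    -9 ]
Subtract 6 times R1 from R2.
  [ 1   3  1  -3/2 ]
  [ 0   0  0     3 ]
  [ 6  18  6    -9 ]
Subtract 6 times R1 from R3.
  [ 1  3  1  -3/2 ]
  [ 0  0  0     3 ]
  [ 0  0  0     0 ]
Multiply R2 by 1/3.
  [ 1  3  1  -3/2 ]
  [ 0  0  0     1 ]
  [ 0  0  0     0 ]
Add 3/2 times R2 to R1.
  [ 1  3  1  0 ]
  [ 0  0  0  1 ]
  [ 0  0  0  0 ]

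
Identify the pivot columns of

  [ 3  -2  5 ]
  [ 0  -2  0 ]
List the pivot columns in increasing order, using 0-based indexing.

0, 1

Multiply R1 by 1/3.
  [ 1  -2/3  5/3 ]
  [ 0    -2    0 ]
Multiply R2 by -1/2.
  [ 1  -2/3  5/3 ]
  [ 0     1    0 ]
Add 2/3 times R2 to R1.
  [ 1  0  5/3 ]
  [ 0  1    0 ]
Pivot columns are the columns containing a leading 1.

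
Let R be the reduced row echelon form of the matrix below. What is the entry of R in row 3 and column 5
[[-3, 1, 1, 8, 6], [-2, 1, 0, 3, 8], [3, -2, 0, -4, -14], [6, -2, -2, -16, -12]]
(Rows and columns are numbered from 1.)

-4

Multiply ρ1 by -1/3.
  [  1  -1/3  -1/3  -8/3   -2 ]
  [ -2     1     0     3    8 ]
  [  3    -2     0    -4  -14 ]
  [  6    -2    -2   -16  -12 ]
Add 2 times ρ1 to ρ2.
  [ 1  -1/3  -1/3  -8/3   -2 ]
  [ 0   1/3  -2/3  -7/3    4 ]
  [ 3    -2     0    -4  -14 ]
  [ 6    -2    -2   -16  -12 ]
Subtract 3 times ρ1 from ρ3.
  [ 1  -1/3  -1/3  -8/3   -2 ]
  [ 0   1/3  -2/3  -7/3    4 ]
  [ 0    -1     1     4   -8 ]
  [ 6    -2    -2   -16  -12 ]
Subtract 6 times ρ1 from ρ4.
  [ 1  -1/3  -1/3  -8/3  -2 ]
  [ 0   1/3  -2/3  -7/3   4 ]
  [ 0    -1     1     4  -8 ]
  [ 0     0     0     0   0 ]
Multiply ρ2 by 3.
  [ 1  -1/3  -1/3  -8/3  -2 ]
  [ 0     1    -2    -7  12 ]
  [ 0    -1     1     4  -8 ]
  [ 0     0     0     0   0 ]
Add ρ2 to ρ3.
  [ 1  -1/3  -1/3  -8/3  -2 ]
  [ 0     1    -2    -7  12 ]
  [ 0     0    -1    -3   4 ]
  [ 0     0     0     0   0 ]
Multiply ρ3 by -1.
  [ 1  -1/3  -1/3  -8/3  -2 ]
  [ 0     1    -2    -7  12 ]
  [ 0     0     1     3  -4 ]
  [ 0     0     0     0   0 ]
Add 2 times ρ3 to ρ2.
  [ 1  -1/3  -1/3  -8/3  -2 ]
  [ 0     1     0    -1   4 ]
  [ 0     0     1     3  -4 ]
  [ 0     0     0     0   0 ]
Add 1/3 times ρ3 to ρ1.
  [ 1  -1/3  0  -5/3  -10/3 ]
  [ 0     1  0    -1      4 ]
  [ 0     0  1     3     -4 ]
  [ 0     0  0     0      0 ]
Add 1/3 times ρ2 to ρ1.
  [ 1  0  0  -2  -2 ]
  [ 0  1  0  -1   4 ]
  [ 0  0  1   3  -4 ]
  [ 0  0  0   0   0 ]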